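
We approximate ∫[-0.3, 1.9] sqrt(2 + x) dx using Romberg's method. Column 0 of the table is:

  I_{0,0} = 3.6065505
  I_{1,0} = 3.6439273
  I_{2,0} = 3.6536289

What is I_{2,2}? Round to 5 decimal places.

Richardson extrapolation on the trapezoidal column (denominator 4−1=3):
I_{1,1} = 3.6439273 + (3.6439273 − 3.6065505)/3 = 3.6563862
I_{2,1} = 3.6536289 + (3.6536289 − 3.6439273)/3 = 3.6568628
I_{2,2} = (16·3.6568628 − 3.6563862) / 15 = 3.6568946

3.65689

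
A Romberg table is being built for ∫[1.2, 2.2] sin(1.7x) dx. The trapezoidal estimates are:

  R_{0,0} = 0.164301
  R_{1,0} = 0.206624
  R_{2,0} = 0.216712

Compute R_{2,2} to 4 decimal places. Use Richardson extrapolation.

0.2200

Richardson extrapolation on the trapezoidal column (denominator 4−1=3):
R_{1,1} = 0.206624 + (0.206624 − 0.164301)/3 = 0.220732
R_{2,1} = 0.216712 + (0.216712 − 0.206624)/3 = 0.220075
R_{2,2} = 0.220075 + (0.220075 − 0.220732)/15 = 0.220031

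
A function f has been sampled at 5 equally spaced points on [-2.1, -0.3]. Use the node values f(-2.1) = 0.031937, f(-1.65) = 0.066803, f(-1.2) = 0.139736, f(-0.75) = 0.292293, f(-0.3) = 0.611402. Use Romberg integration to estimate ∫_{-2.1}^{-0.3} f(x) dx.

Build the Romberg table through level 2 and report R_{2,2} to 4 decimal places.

R_{0,0} (trapezoid, 1 panel, h=1.8000): 0.579005
R_{1,0} (trapezoid, 2 panels, h=0.9000): 0.415265
R_{2,0} (trapezoid, 4 panels, h=0.4500): 0.369226
R_{1,1} = 0.415265 + (0.415265 − 0.579005)/3 = 0.360685
R_{2,1} = 0.369226 + (0.369226 − 0.415265)/3 = 0.353880
R_{2,2} = 0.353880 + (0.353880 − 0.360685)/15 = 0.353426

0.3534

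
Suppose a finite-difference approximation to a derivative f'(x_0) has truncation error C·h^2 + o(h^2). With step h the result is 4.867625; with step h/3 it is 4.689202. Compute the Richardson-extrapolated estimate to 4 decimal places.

4.6669

Extrapolated value = (9·A(h/3) − A(h)) / (9 − 1)
= (9·4.689202 − 4.867625) / 8
= 37.335193 / 8 = 4.666899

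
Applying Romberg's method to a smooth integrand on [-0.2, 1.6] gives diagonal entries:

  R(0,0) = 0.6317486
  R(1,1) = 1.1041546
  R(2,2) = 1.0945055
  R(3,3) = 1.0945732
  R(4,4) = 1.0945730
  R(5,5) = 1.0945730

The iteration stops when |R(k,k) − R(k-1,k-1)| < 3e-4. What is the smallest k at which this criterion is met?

k = 3

|R(1,1) − R(0,0)| = 0.4724060 ≥ 3e-4
|R(2,2) − R(1,1)| = 0.0096491 ≥ 3e-4
|R(3,3) − R(2,2)| = 0.0000677 < 3e-4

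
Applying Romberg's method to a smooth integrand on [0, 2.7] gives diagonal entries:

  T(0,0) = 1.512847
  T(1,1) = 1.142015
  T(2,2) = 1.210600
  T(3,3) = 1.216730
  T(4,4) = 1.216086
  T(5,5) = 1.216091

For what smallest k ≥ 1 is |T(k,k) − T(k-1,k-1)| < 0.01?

k = 3

|T(1,1) − T(0,0)| = 0.370832 ≥ 0.01
|T(2,2) − T(1,1)| = 0.068585 ≥ 0.01
|T(3,3) − T(2,2)| = 0.006130 < 0.01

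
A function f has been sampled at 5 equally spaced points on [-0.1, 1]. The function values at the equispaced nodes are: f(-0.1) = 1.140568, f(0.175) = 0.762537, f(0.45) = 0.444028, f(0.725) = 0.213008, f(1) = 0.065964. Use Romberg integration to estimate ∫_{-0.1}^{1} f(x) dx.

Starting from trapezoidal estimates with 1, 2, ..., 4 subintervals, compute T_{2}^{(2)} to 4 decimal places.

T_{0}^{(0)} (trapezoid, 1 panel, h=1.1000): 0.663593
T_{1}^{(0)} (trapezoid, 2 panels, h=0.5500): 0.576012
T_{2}^{(0)} (trapezoid, 4 panels, h=0.2750): 0.556281
T_{1}^{(1)} = 0.576012 + (0.576012 − 0.663593)/3 = 0.546818
T_{2}^{(1)} = 0.556281 + (0.556281 − 0.576012)/3 = 0.549704
T_{2}^{(2)} = 0.549704 + (0.549704 − 0.546818)/15 = 0.549896

0.5499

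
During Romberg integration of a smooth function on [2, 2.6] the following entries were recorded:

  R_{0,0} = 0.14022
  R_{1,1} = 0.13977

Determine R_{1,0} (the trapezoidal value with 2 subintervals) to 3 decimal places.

From R_{1,1} = (4·R_{1,0} − R_{0,0})/3, solve for R_{1,0}:
4·R_{1,0} = 3·0.13977 + 0.14022 = 0.55953
R_{1,0} = 0.13988

0.140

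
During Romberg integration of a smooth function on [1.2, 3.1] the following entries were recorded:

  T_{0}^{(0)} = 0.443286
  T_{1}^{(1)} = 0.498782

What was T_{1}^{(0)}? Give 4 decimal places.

From T_{1}^{(1)} = (4·T_{1}^{(0)} − T_{0}^{(0)})/3, solve for T_{1}^{(0)}:
4·T_{1}^{(0)} = 3·0.498782 + 0.443286 = 1.939632
T_{1}^{(0)} = 0.484908

0.4849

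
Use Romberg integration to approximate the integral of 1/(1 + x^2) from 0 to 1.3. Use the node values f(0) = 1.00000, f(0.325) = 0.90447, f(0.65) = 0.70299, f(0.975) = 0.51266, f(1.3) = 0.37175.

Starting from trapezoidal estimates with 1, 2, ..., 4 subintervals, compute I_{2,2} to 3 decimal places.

I_{0,0} (trapezoid, 1 panel, h=1.3000): 0.89164
I_{1,0} (trapezoid, 2 panels, h=0.6500): 0.90276
I_{2,0} (trapezoid, 4 panels, h=0.3250): 0.91195
I_{1,1} = 0.90276 + (0.90276 − 0.89164)/3 = 0.90647
I_{2,1} = 0.91195 + (0.91195 − 0.90276)/3 = 0.91501
I_{2,2} = 0.91501 + (0.91501 − 0.90647)/15 = 0.91558

0.916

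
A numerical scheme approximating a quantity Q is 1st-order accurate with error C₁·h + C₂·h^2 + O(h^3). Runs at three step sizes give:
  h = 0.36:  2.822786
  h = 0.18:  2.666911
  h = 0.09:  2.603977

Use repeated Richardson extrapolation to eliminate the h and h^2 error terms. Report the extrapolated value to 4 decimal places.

First eliminate the h term (factor 2^1 = 2):
  B₁ = (2·2.666911 − 2.822786)/1 = 2.511036
  B₂ = (2·2.603977 − 2.666911)/1 = 2.541043
Then eliminate the h^2 term (factor 2^2 = 4):
  (4·2.541043 − 2.511036)/3 = 2.551045

2.5510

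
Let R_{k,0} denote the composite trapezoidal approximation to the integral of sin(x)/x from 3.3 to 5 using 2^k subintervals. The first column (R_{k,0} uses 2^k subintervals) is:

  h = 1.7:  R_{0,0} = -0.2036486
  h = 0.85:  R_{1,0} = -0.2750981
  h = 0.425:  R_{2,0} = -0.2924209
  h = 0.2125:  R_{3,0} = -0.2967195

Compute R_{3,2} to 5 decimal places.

R_{2,1} = (4·(-0.2924209) − (-0.2750981)) / 3 = -0.2981952
R_{3,1} = (4·(-0.2967195) − (-0.2924209)) / 3 = -0.2981524
R_{3,2} = -0.2981524 + (-0.2981524 − (-0.2981952))/15 = -0.2981495

-0.29815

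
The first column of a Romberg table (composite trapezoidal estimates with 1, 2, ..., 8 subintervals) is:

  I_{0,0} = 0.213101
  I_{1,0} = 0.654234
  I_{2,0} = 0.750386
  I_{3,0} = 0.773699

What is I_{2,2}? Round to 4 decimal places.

Richardson extrapolation on the trapezoidal column (denominator 4−1=3):
I_{1,1} = 0.654234 + (0.654234 − 0.213101)/3 = 0.801278
I_{2,1} = 0.750386 + (0.750386 − 0.654234)/3 = 0.782437
I_{2,2} = (16·0.782437 − 0.801278) / 15 = 0.781181

0.7812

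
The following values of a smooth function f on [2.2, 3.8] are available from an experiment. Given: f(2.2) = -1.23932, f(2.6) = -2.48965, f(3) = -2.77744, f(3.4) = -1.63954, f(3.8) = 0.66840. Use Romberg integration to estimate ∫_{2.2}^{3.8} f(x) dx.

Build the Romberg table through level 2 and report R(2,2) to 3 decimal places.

-3.013

R(0,0) (trapezoid, 1 panel, h=1.6000): -0.45674
R(1,0) (trapezoid, 2 panels, h=0.8000): -2.45032
R(2,0) (trapezoid, 4 panels, h=0.4000): -2.87684
R(1,1) = -2.45032 + (-2.45032 − (-0.45674))/3 = -3.11485
R(2,1) = -2.87684 + (-2.87684 − (-2.45032))/3 = -3.01901
R(2,2) = -3.01901 + (-3.01901 − (-3.11485))/15 = -3.01262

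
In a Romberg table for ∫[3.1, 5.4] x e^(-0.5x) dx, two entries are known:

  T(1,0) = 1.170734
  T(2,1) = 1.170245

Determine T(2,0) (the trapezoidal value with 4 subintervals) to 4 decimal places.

1.1704

From T(2,1) = (4·T(2,0) − T(1,0))/3, solve for T(2,0):
4·T(2,0) = 3·1.170245 + 1.170734 = 4.681469
T(2,0) = 1.170367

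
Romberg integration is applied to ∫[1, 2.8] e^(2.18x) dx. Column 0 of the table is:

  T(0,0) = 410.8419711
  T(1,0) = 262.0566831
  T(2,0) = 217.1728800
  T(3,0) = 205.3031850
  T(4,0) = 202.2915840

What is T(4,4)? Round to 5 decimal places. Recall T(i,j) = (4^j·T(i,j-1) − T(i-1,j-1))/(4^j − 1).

T(1,1) = (4·262.0566831 − 410.8419711) / 3 = 212.4615871
T(2,1) = 217.1728800 + (217.1728800 − 262.0566831)/3 = 202.2116123
T(3,1) = 205.3031850 + (205.3031850 − 217.1728800)/3 = 201.3466200
T(4,1) = (4·202.2915840 − 205.3031850) / 3 = 201.2877170
T(2,2) = (16·202.2116123 − 212.4615871) / 15 = 201.5282806
T(3,2) = 201.3466200 + (201.3466200 − 202.2116123)/15 = 201.2889538
T(4,2) = (16·201.2877170 − 201.3466200) / 15 = 201.2837901
T(3,3) = 201.2889538 + (201.2889538 − 201.5282806)/63 = 201.2851550
T(4,3) = 201.2837901 + (201.2837901 − 201.2889538)/63 = 201.2837081
T(4,4) = (256·201.2837081 − 201.2851550) / 255 = 201.2837024
(Column j=1 coincides with Simpson's rule on the same nodes.)

201.28370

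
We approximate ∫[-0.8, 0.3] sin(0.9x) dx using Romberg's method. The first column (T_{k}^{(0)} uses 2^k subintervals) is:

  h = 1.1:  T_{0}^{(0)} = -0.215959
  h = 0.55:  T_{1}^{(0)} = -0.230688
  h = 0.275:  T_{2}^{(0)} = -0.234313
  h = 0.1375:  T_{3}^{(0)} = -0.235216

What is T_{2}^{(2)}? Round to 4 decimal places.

T_{1}^{(1)} = -0.230688 + (-0.230688 − (-0.215959))/3 = -0.235598
T_{2}^{(1)} = -0.234313 + (-0.234313 − (-0.230688))/3 = -0.235521
T_{2}^{(2)} = -0.235521 + (-0.235521 − (-0.235598))/15 = -0.235516

-0.2355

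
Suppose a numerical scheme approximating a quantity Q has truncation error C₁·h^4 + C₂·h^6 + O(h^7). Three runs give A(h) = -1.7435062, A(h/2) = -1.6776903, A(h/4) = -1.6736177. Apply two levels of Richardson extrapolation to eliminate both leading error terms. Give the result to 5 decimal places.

First eliminate the h^4 term (factor 2^4 = 16):
  B₁ = (16·(-1.6776903) − (-1.7435062))/15 = -1.6733026
  B₂ = (16·(-1.6736177) − (-1.6776903))/15 = -1.6733462
Then eliminate the h^6 term (factor 2^6 = 64):
  (64·(-1.6733462) − (-1.6733026))/63 = -1.6733469

-1.67335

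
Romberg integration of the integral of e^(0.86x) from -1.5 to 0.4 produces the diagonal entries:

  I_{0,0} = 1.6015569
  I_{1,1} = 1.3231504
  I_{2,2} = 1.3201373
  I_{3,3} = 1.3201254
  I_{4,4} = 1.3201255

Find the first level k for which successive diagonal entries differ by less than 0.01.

|I_{1,1} − I_{0,0}| = 0.2784065 ≥ 0.01
|I_{2,2} − I_{1,1}| = 0.0030131 < 0.01

k = 2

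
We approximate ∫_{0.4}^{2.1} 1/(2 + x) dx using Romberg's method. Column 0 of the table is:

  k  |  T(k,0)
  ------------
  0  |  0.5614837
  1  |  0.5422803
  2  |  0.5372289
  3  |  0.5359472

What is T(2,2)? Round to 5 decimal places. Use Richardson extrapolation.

Richardson extrapolation on the trapezoidal column (denominator 4−1=3):
T(1,1) = (4·0.5422803 − 0.5614837) / 3 = 0.5358792
T(2,1) = (4·0.5372289 − 0.5422803) / 3 = 0.5355451
T(2,2) = 0.5355451 + (0.5355451 − 0.5358792)/15 = 0.5355228

0.53552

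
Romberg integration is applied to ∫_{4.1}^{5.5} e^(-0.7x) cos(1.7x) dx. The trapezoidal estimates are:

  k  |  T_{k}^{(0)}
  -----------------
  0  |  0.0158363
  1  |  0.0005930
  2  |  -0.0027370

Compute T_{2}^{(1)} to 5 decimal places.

Richardson extrapolation on the trapezoidal column (denominator 4−1=3):
T_{2}^{(1)} = (4·(-0.0027370) − 0.0005930) / 3 = -0.0038470

-0.00385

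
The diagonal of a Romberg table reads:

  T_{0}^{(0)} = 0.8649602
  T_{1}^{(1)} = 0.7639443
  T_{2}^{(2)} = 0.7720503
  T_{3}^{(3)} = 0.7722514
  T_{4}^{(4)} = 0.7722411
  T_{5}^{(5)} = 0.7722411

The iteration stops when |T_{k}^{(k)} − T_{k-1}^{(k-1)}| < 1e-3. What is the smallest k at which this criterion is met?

|T_{1}^{(1)} − T_{0}^{(0)}| = 0.1010159 ≥ 1e-3
|T_{2}^{(2)} − T_{1}^{(1)}| = 0.0081060 ≥ 1e-3
|T_{3}^{(3)} − T_{2}^{(2)}| = 0.0002011 < 1e-3

k = 3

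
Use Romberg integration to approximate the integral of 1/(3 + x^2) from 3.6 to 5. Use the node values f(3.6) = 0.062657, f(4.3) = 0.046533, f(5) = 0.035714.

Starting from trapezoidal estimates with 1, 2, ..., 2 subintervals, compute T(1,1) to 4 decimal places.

0.0664

T(0,0) (trapezoid, 1 panel, h=1.4000): 0.068860
T(1,0) (trapezoid, 2 panels, h=0.7000): 0.067003
T(1,1) = 0.067003 + (0.067003 − 0.068860)/3 = 0.066384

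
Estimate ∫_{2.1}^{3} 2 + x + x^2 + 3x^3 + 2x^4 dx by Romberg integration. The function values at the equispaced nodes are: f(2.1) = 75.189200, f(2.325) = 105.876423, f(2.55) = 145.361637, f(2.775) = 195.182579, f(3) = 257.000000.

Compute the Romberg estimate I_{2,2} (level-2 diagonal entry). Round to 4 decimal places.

137.0355

I_{0,0} (trapezoid, 1 panel, h=0.9000): 149.485140
I_{1,0} (trapezoid, 2 panels, h=0.4500): 140.155307
I_{2,0} (trapezoid, 4 panels, h=0.2250): 137.815929
I_{1,1} = 140.155307 + (140.155307 − 149.485140)/3 = 137.045363
I_{2,1} = 137.815929 + (137.815929 − 140.155307)/3 = 137.036136
I_{2,2} = 137.036136 + (137.036136 − 137.045363)/15 = 137.035521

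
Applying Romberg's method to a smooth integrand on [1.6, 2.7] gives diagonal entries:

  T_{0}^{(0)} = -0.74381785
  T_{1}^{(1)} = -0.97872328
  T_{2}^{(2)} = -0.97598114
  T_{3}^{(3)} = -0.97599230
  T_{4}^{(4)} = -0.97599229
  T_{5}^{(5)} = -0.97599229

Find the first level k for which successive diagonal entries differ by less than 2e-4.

|T_{1}^{(1)} − T_{0}^{(0)}| = 0.23490543 ≥ 2e-4
|T_{2}^{(2)} − T_{1}^{(1)}| = 0.00274214 ≥ 2e-4
|T_{3}^{(3)} − T_{2}^{(2)}| = 0.00001116 < 2e-4

k = 3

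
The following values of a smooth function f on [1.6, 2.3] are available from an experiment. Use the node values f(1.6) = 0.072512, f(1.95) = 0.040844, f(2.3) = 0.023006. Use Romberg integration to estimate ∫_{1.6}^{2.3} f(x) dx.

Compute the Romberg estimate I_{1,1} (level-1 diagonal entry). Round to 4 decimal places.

0.0302

I_{0,0} (trapezoid, 1 panel, h=0.7000): 0.033431
I_{1,0} (trapezoid, 2 panels, h=0.3500): 0.031011
I_{1,1} = 0.031011 + (0.031011 − 0.033431)/3 = 0.030204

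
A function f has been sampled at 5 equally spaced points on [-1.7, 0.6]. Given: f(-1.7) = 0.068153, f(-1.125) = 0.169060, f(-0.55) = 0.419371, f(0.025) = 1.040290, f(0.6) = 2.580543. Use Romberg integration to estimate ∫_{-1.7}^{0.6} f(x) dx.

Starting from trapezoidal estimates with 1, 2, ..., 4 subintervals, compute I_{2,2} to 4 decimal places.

I_{0,0} (trapezoid, 1 panel, h=2.3000): 3.046000
I_{1,0} (trapezoid, 2 panels, h=1.1500): 2.005277
I_{2,0} (trapezoid, 4 panels, h=0.5750): 1.698015
I_{1,1} = 2.005277 + (2.005277 − 3.046000)/3 = 1.658369
I_{2,1} = 1.698015 + (1.698015 − 2.005277)/3 = 1.595594
I_{2,2} = 1.595594 + (1.595594 − 1.658369)/15 = 1.591409

1.5914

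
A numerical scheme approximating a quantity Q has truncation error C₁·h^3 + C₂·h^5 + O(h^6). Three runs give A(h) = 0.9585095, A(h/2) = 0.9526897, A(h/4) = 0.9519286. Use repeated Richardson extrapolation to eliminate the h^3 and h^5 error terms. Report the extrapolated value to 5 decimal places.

0.95182

First eliminate the h^3 term (factor 2^3 = 8):
  B₁ = (8·0.9526897 − 0.9585095)/7 = 0.9518583
  B₂ = (8·0.9519286 − 0.9526897)/7 = 0.9518199
Then eliminate the h^5 term (factor 2^5 = 32):
  (32·0.9518199 − 0.9518583)/31 = 0.9518187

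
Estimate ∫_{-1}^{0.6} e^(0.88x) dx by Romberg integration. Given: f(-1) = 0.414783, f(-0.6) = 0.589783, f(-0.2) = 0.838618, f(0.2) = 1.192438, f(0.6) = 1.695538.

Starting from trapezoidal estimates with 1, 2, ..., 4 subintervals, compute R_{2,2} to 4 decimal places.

R_{0,0} (trapezoid, 1 panel, h=1.6000): 1.688257
R_{1,0} (trapezoid, 2 panels, h=0.8000): 1.515023
R_{2,0} (trapezoid, 4 panels, h=0.4000): 1.470400
R_{1,1} = 1.515023 + (1.515023 − 1.688257)/3 = 1.457278
R_{2,1} = 1.470400 + (1.470400 − 1.515023)/3 = 1.455526
R_{2,2} = 1.455526 + (1.455526 − 1.457278)/15 = 1.455409

1.4554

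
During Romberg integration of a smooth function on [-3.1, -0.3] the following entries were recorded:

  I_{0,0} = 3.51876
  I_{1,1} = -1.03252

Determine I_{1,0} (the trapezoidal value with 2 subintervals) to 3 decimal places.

0.105

From I_{1,1} = (4·I_{1,0} − I_{0,0})/3, solve for I_{1,0}:
4·I_{1,0} = 3·(-1.03252) + 3.51876 = 0.42120
I_{1,0} = 0.10530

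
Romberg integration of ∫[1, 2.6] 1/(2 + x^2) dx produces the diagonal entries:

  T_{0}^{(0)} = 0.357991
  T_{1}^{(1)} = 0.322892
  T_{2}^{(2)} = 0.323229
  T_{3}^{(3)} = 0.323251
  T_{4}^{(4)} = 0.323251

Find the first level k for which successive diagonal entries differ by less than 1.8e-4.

k = 3

|T_{1}^{(1)} − T_{0}^{(0)}| = 0.035099 ≥ 1.8e-4
|T_{2}^{(2)} − T_{1}^{(1)}| = 0.000337 ≥ 1.8e-4
|T_{3}^{(3)} − T_{2}^{(2)}| = 0.000022 < 1.8e-4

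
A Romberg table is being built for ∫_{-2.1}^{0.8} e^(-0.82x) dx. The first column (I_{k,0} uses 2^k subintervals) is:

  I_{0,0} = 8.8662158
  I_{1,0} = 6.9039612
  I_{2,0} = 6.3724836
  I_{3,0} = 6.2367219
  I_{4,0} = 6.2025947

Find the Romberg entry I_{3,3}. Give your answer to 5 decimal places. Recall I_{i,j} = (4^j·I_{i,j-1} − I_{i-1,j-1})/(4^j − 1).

I_{1,1} = (4·6.9039612 − 8.8662158) / 3 = 6.2498763
I_{2,1} = 6.3724836 + (6.3724836 − 6.9039612)/3 = 6.1953244
I_{3,1} = 6.2367219 + (6.2367219 − 6.3724836)/3 = 6.1914680
I_{2,2} = 6.1953244 + (6.1953244 − 6.2498763)/15 = 6.1916876
I_{3,2} = 6.1914680 + (6.1914680 − 6.1953244)/15 = 6.1912109
I_{3,3} = 6.1912109 + (6.1912109 − 6.1916876)/63 = 6.1912033
(Column j=1 coincides with Simpson's rule on the same nodes.)

6.19120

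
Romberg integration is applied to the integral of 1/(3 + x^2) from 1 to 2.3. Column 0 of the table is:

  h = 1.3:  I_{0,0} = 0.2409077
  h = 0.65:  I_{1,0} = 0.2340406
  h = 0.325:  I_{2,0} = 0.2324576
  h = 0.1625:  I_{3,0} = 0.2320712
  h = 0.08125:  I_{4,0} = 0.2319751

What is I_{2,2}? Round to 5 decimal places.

0.23194

Richardson extrapolation on the trapezoidal column (denominator 4−1=3):
I_{1,1} = 0.2340406 + (0.2340406 − 0.2409077)/3 = 0.2317516
I_{2,1} = (4·0.2324576 − 0.2340406) / 3 = 0.2319299
I_{2,2} = 0.2319299 + (0.2319299 − 0.2317516)/15 = 0.2319418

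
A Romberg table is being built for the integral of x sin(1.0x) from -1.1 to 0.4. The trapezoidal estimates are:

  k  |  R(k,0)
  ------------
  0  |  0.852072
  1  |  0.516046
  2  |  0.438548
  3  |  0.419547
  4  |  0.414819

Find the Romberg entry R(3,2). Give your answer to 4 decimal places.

Richardson extrapolation on the trapezoidal column (denominator 4−1=3):
R(2,1) = (4·0.438548 − 0.516046) / 3 = 0.412715
R(3,1) = 0.419547 + (0.419547 − 0.438548)/3 = 0.413213
R(3,2) = (16·0.413213 − 0.412715) / 15 = 0.413246

0.4132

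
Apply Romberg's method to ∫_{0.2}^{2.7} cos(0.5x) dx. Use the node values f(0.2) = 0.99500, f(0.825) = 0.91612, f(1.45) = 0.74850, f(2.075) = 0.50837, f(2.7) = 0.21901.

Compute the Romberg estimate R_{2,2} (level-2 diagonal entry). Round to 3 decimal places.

1.752

R_{0,0} (trapezoid, 1 panel, h=2.5000): 1.51751
R_{1,0} (trapezoid, 2 panels, h=1.2500): 1.69438
R_{2,0} (trapezoid, 4 panels, h=0.6250): 1.73750
R_{1,1} = 1.69438 + (1.69438 − 1.51751)/3 = 1.75334
R_{2,1} = 1.73750 + (1.73750 − 1.69438)/3 = 1.75187
R_{2,2} = 1.75187 + (1.75187 − 1.75334)/15 = 1.75177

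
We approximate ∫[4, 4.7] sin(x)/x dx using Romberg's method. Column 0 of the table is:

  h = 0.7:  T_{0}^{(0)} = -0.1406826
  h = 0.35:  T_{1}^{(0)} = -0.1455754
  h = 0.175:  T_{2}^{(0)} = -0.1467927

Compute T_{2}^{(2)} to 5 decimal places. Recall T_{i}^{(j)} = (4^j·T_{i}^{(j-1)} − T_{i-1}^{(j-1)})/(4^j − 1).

Richardson extrapolation on the trapezoidal column (denominator 4−1=3):
T_{1}^{(1)} = (4·(-0.1455754) − (-0.1406826)) / 3 = -0.1472063
T_{2}^{(1)} = (4·(-0.1467927) − (-0.1455754)) / 3 = -0.1471985
T_{2}^{(2)} = (16·(-0.1471985) − (-0.1472063)) / 15 = -0.1471980

-0.14720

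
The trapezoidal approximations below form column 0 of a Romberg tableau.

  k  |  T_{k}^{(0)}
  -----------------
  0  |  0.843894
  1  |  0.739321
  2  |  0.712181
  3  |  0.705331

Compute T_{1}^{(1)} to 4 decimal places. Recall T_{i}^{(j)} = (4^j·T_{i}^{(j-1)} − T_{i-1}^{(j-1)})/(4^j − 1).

0.7045

Richardson extrapolation on the trapezoidal column (denominator 4−1=3):
T_{1}^{(1)} = 0.739321 + (0.739321 − 0.843894)/3 = 0.704463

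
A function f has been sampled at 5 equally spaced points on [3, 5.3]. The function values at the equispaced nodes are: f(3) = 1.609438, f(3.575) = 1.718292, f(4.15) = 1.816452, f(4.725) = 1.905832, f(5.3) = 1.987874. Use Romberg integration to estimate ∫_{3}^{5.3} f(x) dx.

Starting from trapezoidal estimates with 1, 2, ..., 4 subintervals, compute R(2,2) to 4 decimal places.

R(0,0) (trapezoid, 1 panel, h=2.3000): 4.136909
R(1,0) (trapezoid, 2 panels, h=1.1500): 4.157374
R(2,0) (trapezoid, 4 panels, h=0.5750): 4.162558
R(1,1) = 4.157374 + (4.157374 − 4.136909)/3 = 4.164196
R(2,1) = 4.162558 + (4.162558 − 4.157374)/3 = 4.164286
R(2,2) = 4.164286 + (4.164286 − 4.164196)/15 = 4.164292

4.1643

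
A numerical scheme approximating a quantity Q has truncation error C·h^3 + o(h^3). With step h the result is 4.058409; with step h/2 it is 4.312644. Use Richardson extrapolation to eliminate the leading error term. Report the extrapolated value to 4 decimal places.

4.3490

Extrapolated value = (8·A(h/2) − A(h)) / (8 − 1)
= (8·4.312644 − 4.058409) / 7
= 30.442743 / 7 = 4.348963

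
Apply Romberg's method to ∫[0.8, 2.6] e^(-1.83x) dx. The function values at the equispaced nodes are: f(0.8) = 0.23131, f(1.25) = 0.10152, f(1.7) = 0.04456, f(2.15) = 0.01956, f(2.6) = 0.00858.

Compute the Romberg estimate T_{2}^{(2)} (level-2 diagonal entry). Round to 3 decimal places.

T_{0}^{(0)} (trapezoid, 1 panel, h=1.8000): 0.21590
T_{1}^{(0)} (trapezoid, 2 panels, h=0.9000): 0.14805
T_{2}^{(0)} (trapezoid, 4 panels, h=0.4500): 0.12851
T_{1}^{(1)} = 0.14805 + (0.14805 − 0.21590)/3 = 0.12543
T_{2}^{(1)} = 0.12851 + (0.12851 − 0.14805)/3 = 0.12200
T_{2}^{(2)} = 0.12200 + (0.12200 − 0.12543)/15 = 0.12177

0.122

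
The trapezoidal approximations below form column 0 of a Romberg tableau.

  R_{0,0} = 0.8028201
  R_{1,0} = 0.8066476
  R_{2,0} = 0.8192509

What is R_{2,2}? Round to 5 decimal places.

0.82449

Richardson extrapolation on the trapezoidal column (denominator 4−1=3):
R_{1,1} = 0.8066476 + (0.8066476 − 0.8028201)/3 = 0.8079234
R_{2,1} = 0.8192509 + (0.8192509 − 0.8066476)/3 = 0.8234520
R_{2,2} = (16·0.8234520 − 0.8079234) / 15 = 0.8244872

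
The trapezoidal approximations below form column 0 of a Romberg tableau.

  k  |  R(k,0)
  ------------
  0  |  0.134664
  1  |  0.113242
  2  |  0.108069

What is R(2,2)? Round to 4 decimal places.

0.1064

Richardson extrapolation on the trapezoidal column (denominator 4−1=3):
R(1,1) = (4·0.113242 − 0.134664) / 3 = 0.106101
R(2,1) = (4·0.108069 − 0.113242) / 3 = 0.106345
R(2,2) = (16·0.106345 − 0.106101) / 15 = 0.106361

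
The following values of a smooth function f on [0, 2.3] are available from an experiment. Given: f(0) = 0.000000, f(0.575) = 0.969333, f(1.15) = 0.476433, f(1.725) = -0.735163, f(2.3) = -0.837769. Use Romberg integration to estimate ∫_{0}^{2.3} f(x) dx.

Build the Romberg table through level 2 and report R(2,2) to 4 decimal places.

0.1877

R(0,0) (trapezoid, 1 panel, h=2.3000): -0.963434
R(1,0) (trapezoid, 2 panels, h=1.1500): 0.066181
R(2,0) (trapezoid, 4 panels, h=0.5750): 0.167738
R(1,1) = 0.066181 + (0.066181 − (-0.963434))/3 = 0.409386
R(2,1) = 0.167738 + (0.167738 − 0.066181)/3 = 0.201590
R(2,2) = 0.201590 + (0.201590 − 0.409386)/15 = 0.187737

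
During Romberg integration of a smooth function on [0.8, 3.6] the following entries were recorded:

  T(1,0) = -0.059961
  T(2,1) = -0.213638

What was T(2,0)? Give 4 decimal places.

-0.1752

From T(2,1) = (4·T(2,0) − T(1,0))/3, solve for T(2,0):
4·T(2,0) = 3·(-0.213638) + (-0.059961) = -0.700875
T(2,0) = -0.175219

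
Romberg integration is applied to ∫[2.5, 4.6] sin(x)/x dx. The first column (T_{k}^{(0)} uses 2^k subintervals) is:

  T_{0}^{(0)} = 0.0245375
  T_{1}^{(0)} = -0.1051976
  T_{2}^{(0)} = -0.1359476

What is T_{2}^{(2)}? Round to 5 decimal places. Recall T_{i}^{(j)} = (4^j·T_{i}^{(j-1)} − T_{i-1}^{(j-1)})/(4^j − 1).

-0.14605

Richardson extrapolation on the trapezoidal column (denominator 4−1=3):
T_{1}^{(1)} = -0.1051976 + (-0.1051976 − 0.0245375)/3 = -0.1484426
T_{2}^{(1)} = -0.1359476 + (-0.1359476 − (-0.1051976))/3 = -0.1461976
T_{2}^{(2)} = -0.1461976 + (-0.1461976 − (-0.1484426))/15 = -0.1460479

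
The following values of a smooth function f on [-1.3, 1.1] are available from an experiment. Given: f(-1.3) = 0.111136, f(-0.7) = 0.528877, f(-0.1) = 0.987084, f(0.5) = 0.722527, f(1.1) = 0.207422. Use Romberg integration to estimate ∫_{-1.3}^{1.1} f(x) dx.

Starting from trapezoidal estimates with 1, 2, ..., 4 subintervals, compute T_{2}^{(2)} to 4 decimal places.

1.4432

T_{0}^{(0)} (trapezoid, 1 panel, h=2.4000): 0.382270
T_{1}^{(0)} (trapezoid, 2 panels, h=1.2000): 1.375636
T_{2}^{(0)} (trapezoid, 4 panels, h=0.6000): 1.438660
T_{1}^{(1)} = 1.375636 + (1.375636 − 0.382270)/3 = 1.706758
T_{2}^{(1)} = 1.438660 + (1.438660 − 1.375636)/3 = 1.459668
T_{2}^{(2)} = 1.459668 + (1.459668 − 1.706758)/15 = 1.443195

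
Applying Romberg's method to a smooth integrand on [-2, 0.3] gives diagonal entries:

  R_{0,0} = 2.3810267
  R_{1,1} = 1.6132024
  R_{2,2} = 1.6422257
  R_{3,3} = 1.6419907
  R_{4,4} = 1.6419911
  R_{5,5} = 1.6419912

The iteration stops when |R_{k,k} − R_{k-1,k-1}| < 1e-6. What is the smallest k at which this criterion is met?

k = 4

|R_{1,1} − R_{0,0}| = 0.7678243 ≥ 1e-6
|R_{2,2} − R_{1,1}| = 0.0290233 ≥ 1e-6
|R_{3,3} − R_{2,2}| = 0.0002350 ≥ 1e-6
|R_{4,4} − R_{3,3}| = 0.0000004 < 1e-6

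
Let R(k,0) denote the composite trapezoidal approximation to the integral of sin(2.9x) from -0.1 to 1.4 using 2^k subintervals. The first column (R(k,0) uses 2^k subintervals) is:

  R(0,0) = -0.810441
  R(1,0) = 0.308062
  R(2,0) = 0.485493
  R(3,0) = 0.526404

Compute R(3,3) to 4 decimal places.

0.5398

Richardson extrapolation on the trapezoidal column (denominator 4−1=3):
R(1,1) = 0.308062 + (0.308062 − (-0.810441))/3 = 0.680896
R(2,1) = (4·0.485493 − 0.308062) / 3 = 0.544637
R(3,1) = (4·0.526404 − 0.485493) / 3 = 0.540041
R(2,2) = 0.544637 + (0.544637 − 0.680896)/15 = 0.535553
R(3,2) = 0.540041 + (0.540041 − 0.544637)/15 = 0.539735
R(3,3) = (64·0.539735 − 0.535553) / 63 = 0.539801
(Column j=1 coincides with Simpson's rule on the same nodes.)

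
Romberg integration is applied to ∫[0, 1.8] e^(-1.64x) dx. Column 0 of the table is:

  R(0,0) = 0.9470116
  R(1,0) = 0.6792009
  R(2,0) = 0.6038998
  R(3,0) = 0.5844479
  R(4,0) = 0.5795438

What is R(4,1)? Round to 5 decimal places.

0.57791

Richardson extrapolation on the trapezoidal column (denominator 4−1=3):
R(4,1) = (4·0.5795438 − 0.5844479) / 3 = 0.5779091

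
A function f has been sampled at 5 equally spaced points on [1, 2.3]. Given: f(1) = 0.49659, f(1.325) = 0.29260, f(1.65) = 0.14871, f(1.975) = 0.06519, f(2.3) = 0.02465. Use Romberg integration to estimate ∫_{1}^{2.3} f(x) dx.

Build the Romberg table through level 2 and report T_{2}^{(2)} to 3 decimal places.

0.244

T_{0}^{(0)} (trapezoid, 1 panel, h=1.3000): 0.33881
T_{1}^{(0)} (trapezoid, 2 panels, h=0.6500): 0.26606
T_{2}^{(0)} (trapezoid, 4 panels, h=0.3250): 0.24931
T_{1}^{(1)} = 0.26606 + (0.26606 − 0.33881)/3 = 0.24181
T_{2}^{(1)} = 0.24931 + (0.24931 − 0.26606)/3 = 0.24373
T_{2}^{(2)} = 0.24373 + (0.24373 − 0.24181)/15 = 0.24386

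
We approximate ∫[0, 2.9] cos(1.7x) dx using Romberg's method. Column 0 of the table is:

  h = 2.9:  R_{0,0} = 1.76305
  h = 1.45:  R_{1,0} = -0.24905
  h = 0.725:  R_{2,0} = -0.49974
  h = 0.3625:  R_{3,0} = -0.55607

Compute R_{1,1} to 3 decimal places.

R_{1,1} = -0.24905 + (-0.24905 − 1.76305)/3 = -0.91975

-0.920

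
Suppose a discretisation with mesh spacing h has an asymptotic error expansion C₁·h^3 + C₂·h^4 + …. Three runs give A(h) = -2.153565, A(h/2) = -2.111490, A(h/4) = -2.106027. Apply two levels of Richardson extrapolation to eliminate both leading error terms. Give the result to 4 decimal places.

First eliminate the h^3 term (factor 2^3 = 8):
  B₁ = (8·(-2.111490) − (-2.153565))/7 = -2.105479
  B₂ = (8·(-2.106027) − (-2.111490))/7 = -2.105247
Then eliminate the h^4 term (factor 2^4 = 16):
  (16·(-2.105247) − (-2.105479))/15 = -2.105232

-2.1052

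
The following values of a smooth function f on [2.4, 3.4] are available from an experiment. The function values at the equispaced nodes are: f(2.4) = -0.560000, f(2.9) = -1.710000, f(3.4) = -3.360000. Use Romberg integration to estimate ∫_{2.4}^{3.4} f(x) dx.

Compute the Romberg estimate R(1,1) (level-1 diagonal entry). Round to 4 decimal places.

R(0,0) (trapezoid, 1 panel, h=1.0000): -1.960000
R(1,0) (trapezoid, 2 panels, h=0.5000): -1.835000
R(1,1) = -1.835000 + (-1.835000 − (-1.960000))/3 = -1.793333

-1.7933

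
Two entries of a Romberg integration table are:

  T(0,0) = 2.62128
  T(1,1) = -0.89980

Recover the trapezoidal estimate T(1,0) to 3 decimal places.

From T(1,1) = (4·T(1,0) − T(0,0))/3, solve for T(1,0):
4·T(1,0) = 3·(-0.89980) + 2.62128 = -0.07812
T(1,0) = -0.01953

-0.020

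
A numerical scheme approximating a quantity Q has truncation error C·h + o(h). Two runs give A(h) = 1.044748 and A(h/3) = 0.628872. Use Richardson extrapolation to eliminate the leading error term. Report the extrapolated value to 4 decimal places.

Extrapolated value = (3·A(h/3) − A(h)) / (3 − 1)
= (3·0.628872 − 1.044748) / 2
= 0.841868 / 2 = 0.420934

0.4209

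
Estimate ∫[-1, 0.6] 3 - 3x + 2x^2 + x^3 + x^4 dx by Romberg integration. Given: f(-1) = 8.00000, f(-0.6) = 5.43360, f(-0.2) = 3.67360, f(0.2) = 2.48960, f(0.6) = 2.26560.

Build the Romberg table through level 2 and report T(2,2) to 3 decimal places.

T(0,0) (trapezoid, 1 panel, h=1.6000): 8.21248
T(1,0) (trapezoid, 2 panels, h=0.8000): 7.04512
T(2,0) (trapezoid, 4 panels, h=0.4000): 6.69184
T(1,1) = 7.04512 + (7.04512 − 8.21248)/3 = 6.65600
T(2,1) = 6.69184 + (6.69184 − 7.04512)/3 = 6.57408
T(2,2) = 6.57408 + (6.57408 − 6.65600)/15 = 6.56862

6.569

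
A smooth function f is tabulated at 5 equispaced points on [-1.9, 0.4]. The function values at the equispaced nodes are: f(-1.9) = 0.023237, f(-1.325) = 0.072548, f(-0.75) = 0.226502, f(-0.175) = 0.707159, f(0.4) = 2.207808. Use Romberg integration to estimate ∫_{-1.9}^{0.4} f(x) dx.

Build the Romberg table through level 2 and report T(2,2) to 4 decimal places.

T(0,0) (trapezoid, 1 panel, h=2.3000): 2.565702
T(1,0) (trapezoid, 2 panels, h=1.1500): 1.543328
T(2,0) (trapezoid, 4 panels, h=0.5750): 1.219996
T(1,1) = 1.543328 + (1.543328 − 2.565702)/3 = 1.202537
T(2,1) = 1.219996 + (1.219996 − 1.543328)/3 = 1.112219
T(2,2) = 1.112219 + (1.112219 − 1.202537)/15 = 1.106198

1.1062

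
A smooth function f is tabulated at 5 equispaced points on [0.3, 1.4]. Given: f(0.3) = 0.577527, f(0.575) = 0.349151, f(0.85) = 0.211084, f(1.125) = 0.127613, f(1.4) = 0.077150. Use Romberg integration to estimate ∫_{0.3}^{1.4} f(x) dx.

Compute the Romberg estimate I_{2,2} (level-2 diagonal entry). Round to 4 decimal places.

0.2734

I_{0,0} (trapezoid, 1 panel, h=1.1000): 0.360072
I_{1,0} (trapezoid, 2 panels, h=0.5500): 0.296132
I_{2,0} (trapezoid, 4 panels, h=0.2750): 0.279176
I_{1,1} = 0.296132 + (0.296132 − 0.360072)/3 = 0.274819
I_{2,1} = 0.279176 + (0.279176 − 0.296132)/3 = 0.273524
I_{2,2} = 0.273524 + (0.273524 − 0.274819)/15 = 0.273438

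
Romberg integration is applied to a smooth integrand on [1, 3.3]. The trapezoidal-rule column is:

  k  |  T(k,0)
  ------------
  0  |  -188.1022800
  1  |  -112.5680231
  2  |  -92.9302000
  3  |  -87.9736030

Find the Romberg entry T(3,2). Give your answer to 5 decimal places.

T(2,1) = (4·(-92.9302000) − (-112.5680231)) / 3 = -86.3842590
T(3,1) = -87.9736030 + (-87.9736030 − (-92.9302000))/3 = -86.3214040
T(3,2) = (16·(-86.3214040) − (-86.3842590)) / 15 = -86.3172137

-86.31721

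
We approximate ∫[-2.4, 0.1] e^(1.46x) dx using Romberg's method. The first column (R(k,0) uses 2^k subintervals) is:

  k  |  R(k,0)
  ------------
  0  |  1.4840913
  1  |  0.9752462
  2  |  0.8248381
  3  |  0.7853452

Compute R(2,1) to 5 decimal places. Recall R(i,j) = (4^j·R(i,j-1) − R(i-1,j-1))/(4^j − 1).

0.77470

Richardson extrapolation on the trapezoidal column (denominator 4−1=3):
R(2,1) = 0.8248381 + (0.8248381 − 0.9752462)/3 = 0.7747021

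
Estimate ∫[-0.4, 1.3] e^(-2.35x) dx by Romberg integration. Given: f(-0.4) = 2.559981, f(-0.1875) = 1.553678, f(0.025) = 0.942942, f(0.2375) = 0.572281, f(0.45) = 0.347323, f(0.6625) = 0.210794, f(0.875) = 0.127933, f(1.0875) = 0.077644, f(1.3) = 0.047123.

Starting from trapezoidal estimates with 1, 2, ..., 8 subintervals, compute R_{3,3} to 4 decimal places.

1.0693

R_{0,0} (trapezoid, 1 panel, h=1.7000): 2.216038
R_{1,0} (trapezoid, 2 panels, h=0.8500): 1.403244
R_{2,0} (trapezoid, 4 panels, h=0.4250): 1.156744
R_{3,0} (trapezoid, 8 panels, h=0.2125): 1.091431
R_{1,1} = 1.403244 + (1.403244 − 2.216038)/3 = 1.132313
R_{2,1} = 1.156744 + (1.156744 − 1.403244)/3 = 1.074577
R_{3,1} = 1.091431 + (1.091431 − 1.156744)/3 = 1.069660
R_{2,2} = 1.074577 + (1.074577 − 1.132313)/15 = 1.070728
R_{3,2} = 1.069660 + (1.069660 − 1.074577)/15 = 1.069332
R_{3,3} = 1.069332 + (1.069332 − 1.070728)/63 = 1.069310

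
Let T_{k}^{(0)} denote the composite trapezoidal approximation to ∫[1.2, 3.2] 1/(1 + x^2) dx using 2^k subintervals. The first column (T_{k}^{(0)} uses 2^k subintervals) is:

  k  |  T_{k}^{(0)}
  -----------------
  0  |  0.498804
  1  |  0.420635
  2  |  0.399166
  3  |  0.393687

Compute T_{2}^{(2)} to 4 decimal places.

Richardson extrapolation on the trapezoidal column (denominator 4−1=3):
T_{1}^{(1)} = 0.420635 + (0.420635 − 0.498804)/3 = 0.394579
T_{2}^{(1)} = 0.399166 + (0.399166 − 0.420635)/3 = 0.392010
T_{2}^{(2)} = (16·0.392010 − 0.394579) / 15 = 0.391839

0.3918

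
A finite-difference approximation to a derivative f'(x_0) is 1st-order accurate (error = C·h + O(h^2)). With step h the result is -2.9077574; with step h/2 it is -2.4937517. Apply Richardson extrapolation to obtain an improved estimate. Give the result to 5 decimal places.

-2.07975

The leading error scales as h; refining by a factor of 2 reduces it by 2^1 = 2.
Extrapolated value = (2·A(h/2) − A(h)) / (2 − 1)
= (2·(-2.4937517) − (-2.9077574)) / 1
= -2.0797460 / 1 = -2.0797460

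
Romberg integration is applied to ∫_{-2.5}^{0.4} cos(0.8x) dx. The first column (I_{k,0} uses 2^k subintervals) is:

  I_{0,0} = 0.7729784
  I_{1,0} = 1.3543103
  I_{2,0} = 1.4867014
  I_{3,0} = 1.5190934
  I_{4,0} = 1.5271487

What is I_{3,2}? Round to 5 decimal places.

I_{2,1} = 1.4867014 + (1.4867014 − 1.3543103)/3 = 1.5308318
I_{3,1} = 1.5190934 + (1.5190934 − 1.4867014)/3 = 1.5298907
I_{3,2} = 1.5298907 + (1.5298907 − 1.5308318)/15 = 1.5298280

1.52983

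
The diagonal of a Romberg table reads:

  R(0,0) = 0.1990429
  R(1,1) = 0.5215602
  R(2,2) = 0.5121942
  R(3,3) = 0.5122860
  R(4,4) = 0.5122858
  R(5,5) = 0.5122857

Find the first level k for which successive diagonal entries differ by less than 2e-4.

k = 3

|R(1,1) − R(0,0)| = 0.3225173 ≥ 2e-4
|R(2,2) − R(1,1)| = 0.0093660 ≥ 2e-4
|R(3,3) − R(2,2)| = 0.0000918 < 2e-4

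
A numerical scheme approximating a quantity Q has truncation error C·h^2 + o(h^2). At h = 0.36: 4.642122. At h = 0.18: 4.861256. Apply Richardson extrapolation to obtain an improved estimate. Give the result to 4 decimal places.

Extrapolated value = (4·A(h/2) − A(h)) / (4 − 1)
= (4·4.861256 − 4.642122) / 3
= 14.802902 / 3 = 4.934301

4.9343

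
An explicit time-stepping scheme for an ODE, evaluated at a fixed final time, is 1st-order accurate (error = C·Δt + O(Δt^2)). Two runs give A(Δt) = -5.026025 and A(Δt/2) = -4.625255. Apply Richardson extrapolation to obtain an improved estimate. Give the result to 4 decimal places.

The leading error scales as Δt; refining by a factor of 2 reduces it by 2^1 = 2.
Extrapolated value = (2·A(Δt/2) − A(Δt)) / (2 − 1)
= (2·(-4.625255) − (-5.026025)) / 1
= -4.224485 / 1 = -4.224485

-4.2245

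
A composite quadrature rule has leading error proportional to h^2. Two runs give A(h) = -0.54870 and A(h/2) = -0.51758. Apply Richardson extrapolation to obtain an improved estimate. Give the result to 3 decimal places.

-0.507

Extrapolated value = (4·A(h/2) − A(h)) / (4 − 1)
= (4·(-0.51758) − (-0.54870)) / 3
= -1.52162 / 3 = -0.50721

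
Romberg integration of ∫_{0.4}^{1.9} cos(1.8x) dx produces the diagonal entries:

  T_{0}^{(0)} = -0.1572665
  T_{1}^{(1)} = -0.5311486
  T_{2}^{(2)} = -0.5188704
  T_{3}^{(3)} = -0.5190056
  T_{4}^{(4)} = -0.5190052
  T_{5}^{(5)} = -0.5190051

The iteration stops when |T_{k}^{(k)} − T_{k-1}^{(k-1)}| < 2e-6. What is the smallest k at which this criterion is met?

k = 4

|T_{1}^{(1)} − T_{0}^{(0)}| = 0.3738821 ≥ 2e-6
|T_{2}^{(2)} − T_{1}^{(1)}| = 0.0122782 ≥ 2e-6
|T_{3}^{(3)} − T_{2}^{(2)}| = 0.0001352 ≥ 2e-6
|T_{4}^{(4)} − T_{3}^{(3)}| = 0.0000004 < 2e-6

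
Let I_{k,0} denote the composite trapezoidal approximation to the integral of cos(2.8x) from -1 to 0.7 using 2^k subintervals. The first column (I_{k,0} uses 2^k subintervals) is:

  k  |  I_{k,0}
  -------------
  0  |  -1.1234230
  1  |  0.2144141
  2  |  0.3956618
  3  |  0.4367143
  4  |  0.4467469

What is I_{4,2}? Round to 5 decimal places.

0.45007

I_{3,1} = (4·0.4367143 − 0.3956618) / 3 = 0.4503985
I_{4,1} = 0.4467469 + (0.4467469 − 0.4367143)/3 = 0.4500911
I_{4,2} = 0.4500911 + (0.4500911 − 0.4503985)/15 = 0.4500706
(Column j=1 coincides with Simpson's rule on the same nodes.)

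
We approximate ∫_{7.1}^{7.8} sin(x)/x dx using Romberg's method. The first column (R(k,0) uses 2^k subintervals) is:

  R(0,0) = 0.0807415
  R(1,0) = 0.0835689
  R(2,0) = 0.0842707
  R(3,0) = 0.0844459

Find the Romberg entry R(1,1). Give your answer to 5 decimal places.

Richardson extrapolation on the trapezoidal column (denominator 4−1=3):
R(1,1) = 0.0835689 + (0.0835689 − 0.0807415)/3 = 0.0845114

0.08451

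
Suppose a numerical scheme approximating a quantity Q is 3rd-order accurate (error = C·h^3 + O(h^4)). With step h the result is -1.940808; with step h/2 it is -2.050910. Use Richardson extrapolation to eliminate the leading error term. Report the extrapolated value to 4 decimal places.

Extrapolated value = (8·A(h/2) − A(h)) / (8 − 1)
= (8·(-2.050910) − (-1.940808)) / 7
= -14.466472 / 7 = -2.066639

-2.0666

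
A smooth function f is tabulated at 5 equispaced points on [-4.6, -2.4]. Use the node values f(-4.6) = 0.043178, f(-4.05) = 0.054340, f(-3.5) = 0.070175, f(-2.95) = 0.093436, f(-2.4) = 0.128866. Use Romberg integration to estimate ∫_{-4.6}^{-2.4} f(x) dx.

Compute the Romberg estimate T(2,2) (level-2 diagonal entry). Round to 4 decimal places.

T(0,0) (trapezoid, 1 panel, h=2.2000): 0.189248
T(1,0) (trapezoid, 2 panels, h=1.1000): 0.171817
T(2,0) (trapezoid, 4 panels, h=0.5500): 0.167185
T(1,1) = 0.171817 + (0.171817 − 0.189248)/3 = 0.166007
T(2,1) = 0.167185 + (0.167185 − 0.171817)/3 = 0.165641
T(2,2) = 0.165641 + (0.165641 − 0.166007)/15 = 0.165617

0.1656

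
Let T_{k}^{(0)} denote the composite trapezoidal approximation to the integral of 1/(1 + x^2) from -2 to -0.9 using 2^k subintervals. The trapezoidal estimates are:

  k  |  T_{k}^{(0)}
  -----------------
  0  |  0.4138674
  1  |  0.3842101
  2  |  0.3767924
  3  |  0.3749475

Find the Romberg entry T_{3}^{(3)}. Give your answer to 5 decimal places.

Richardson extrapolation on the trapezoidal column (denominator 4−1=3):
T_{1}^{(1)} = 0.3842101 + (0.3842101 − 0.4138674)/3 = 0.3743243
T_{2}^{(1)} = (4·0.3767924 − 0.3842101) / 3 = 0.3743198
T_{3}^{(1)} = (4·0.3749475 − 0.3767924) / 3 = 0.3743325
T_{2}^{(2)} = (16·0.3743198 − 0.3743243) / 15 = 0.3743195
T_{3}^{(2)} = 0.3743325 + (0.3743325 − 0.3743198)/15 = 0.3743333
T_{3}^{(3)} = (64·0.3743333 − 0.3743195) / 63 = 0.3743335
(Column j=1 coincides with Simpson's rule on the same nodes.)

0.37433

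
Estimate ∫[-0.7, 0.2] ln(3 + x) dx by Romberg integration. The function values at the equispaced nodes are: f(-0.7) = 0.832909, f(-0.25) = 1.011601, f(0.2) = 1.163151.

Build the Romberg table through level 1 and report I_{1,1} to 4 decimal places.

I_{0,0} (trapezoid, 1 panel, h=0.9000): 0.898227
I_{1,0} (trapezoid, 2 panels, h=0.4500): 0.904334
I_{1,1} = 0.904334 + (0.904334 − 0.898227)/3 = 0.906370

0.9064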